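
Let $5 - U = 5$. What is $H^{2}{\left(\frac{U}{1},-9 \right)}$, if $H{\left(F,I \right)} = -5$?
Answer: $25$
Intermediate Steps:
$U = 0$ ($U = 5 - 5 = 0$)
$H^{2}{\left(\frac{U}{1},-9 \right)} = \left(-5\right)^{2} = 25$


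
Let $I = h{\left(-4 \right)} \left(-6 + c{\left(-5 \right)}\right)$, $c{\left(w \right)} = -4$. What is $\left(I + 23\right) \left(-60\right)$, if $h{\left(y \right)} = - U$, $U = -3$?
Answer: $420$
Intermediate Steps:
$h{\left(y \right)} = 3$ ($h{\left(y \right)} = \left(-1\right) \left(-3\right) = 3$)
$I = -30$ ($I = 3 \left(-6 - 4\right) = 3 \left(-10\right) = -30$)
$\left(I + 23\right) \left(-60\right) = \left(-30 + 23\right) \left(-60\right) = \left(-7\right) \left(-60\right) = 420$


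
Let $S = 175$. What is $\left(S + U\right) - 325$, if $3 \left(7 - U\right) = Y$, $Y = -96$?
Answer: $-111$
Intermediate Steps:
$U = 39$ ($U = 7 - -32 = 7 + 32 = 39$)
$\left(S + U\right) - 325 = \left(175 + 39\right) - 325 = 214 - 325 = -111$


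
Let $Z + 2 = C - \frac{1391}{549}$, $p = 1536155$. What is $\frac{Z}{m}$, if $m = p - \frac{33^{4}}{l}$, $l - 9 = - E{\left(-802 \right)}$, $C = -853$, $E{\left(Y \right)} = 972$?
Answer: $- \frac{868519}{1557080937} \approx -0.00055779$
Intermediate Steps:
$l = -963$ ($l = 9 - 972 = -963$)
$Z = - \frac{470786}{549}$ ($Z = -2 - \left(853 + \frac{1391}{549}\right) = -2 - \frac{469688}{549} = - \frac{470786}{549} \approx -857.53$)
$m = \frac{164500354}{107}$ ($m = 1536155 - \frac{33^{4}}{-963} = 1536155 - 1185921 \left(- \frac{1}{963}\right) = 1536155 - - \frac{131769}{107} = 1536155 + \frac{131769}{107} = \frac{164500354}{107} \approx 1.5374 \cdot 10^{6}$)
$\frac{Z}{m} = - \frac{470786}{549 \cdot \frac{164500354}{107}} = \left(- \frac{470786}{549}\right) \frac{107}{164500354} = - \frac{868519}{1557080937}$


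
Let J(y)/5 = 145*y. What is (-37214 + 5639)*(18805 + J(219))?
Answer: -5607088500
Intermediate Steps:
J(y) = 725*y (J(y) = 5*(145*y) = 725*y)
(-37214 + 5639)*(18805 + J(219)) = (-37214 + 5639)*(18805 + 725*219) = -31575*(18805 + 158775) = -31575*177580 = -5607088500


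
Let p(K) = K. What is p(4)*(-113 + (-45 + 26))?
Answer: -528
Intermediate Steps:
p(4)*(-113 + (-45 + 26)) = 4*(-113 + (-45 + 26)) = 4*(-113 - 19) = 4*(-132) = -528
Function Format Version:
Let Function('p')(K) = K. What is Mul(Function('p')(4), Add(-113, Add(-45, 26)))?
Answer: -528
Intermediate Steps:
Mul(Function('p')(4), Add(-113, Add(-45, 26))) = Mul(4, Add(-113, Add(-45, 26))) = Mul(4, Add(-113, -19)) = Mul(4, -132) = -528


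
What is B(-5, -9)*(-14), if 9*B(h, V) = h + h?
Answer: 140/9 ≈ 15.556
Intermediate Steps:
B(h, V) = 2*h/9 (B(h, V) = (h + h)/9 = (2*h)/9 = 2*h/9)
B(-5, -9)*(-14) = ((2/9)*(-5))*(-14) = -10/9*(-14) = 140/9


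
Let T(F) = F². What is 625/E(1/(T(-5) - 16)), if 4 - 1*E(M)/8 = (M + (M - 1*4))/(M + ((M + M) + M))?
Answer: 25/4 ≈ 6.2500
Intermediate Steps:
E(M) = 32 - 2*(-4 + 2*M)/M (E(M) = 32 - 8*(M + (M - 1*4))/(M + ((M + M) + M)) = 32 - 8*(M + (M - 4))/(M + (2*M + M)) = 32 - 8*(M + (-4 + M))/(M + 3*M) = 32 - 8*(-4 + 2*M)/(4*M) = 32 - 8*(-4 + 2*M)*1/(4*M) = 32 - 2*(-4 + 2*M)/M)
625/E(1/(T(-5) - 16)) = 625/(28 + 8/(1/((-5)² - 16))) = 625/(28 + 8/(1/(25 - 16))) = 625/(28 + 8/(1/9)) = 625/(28 + 8/(⅑)) = 625/(28 + 8*9) = 625/(28 + 72) = 625/100 = (1/100)*625 = 25/4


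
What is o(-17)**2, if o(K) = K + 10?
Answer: 49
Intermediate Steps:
o(K) = 10 + K
o(-17)**2 = (10 - 17)**2 = (-7)**2 = 49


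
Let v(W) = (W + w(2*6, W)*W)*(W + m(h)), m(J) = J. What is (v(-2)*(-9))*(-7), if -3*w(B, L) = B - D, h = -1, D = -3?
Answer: -1512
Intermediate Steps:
w(B, L) = -1 - B/3 (w(B, L) = -(B - 1*(-3))/3 = -(B + 3)/3 = -(3 + B)/3 = -1 - B/3)
v(W) = -4*W*(-1 + W) (v(W) = (W + (-1 - 2*6/3)*W)*(W - 1) = (W + (-1 - 1/3*12)*W)*(-1 + W) = (W + (-1 - 4)*W)*(-1 + W) = (W - 5*W)*(-1 + W) = (-4*W)*(-1 + W) = -4*W*(-1 + W))
(v(-2)*(-9))*(-7) = ((4*(-2)*(1 - 1*(-2)))*(-9))*(-7) = ((4*(-2)*(1 + 2))*(-9))*(-7) = ((4*(-2)*3)*(-9))*(-7) = -24*(-9)*(-7) = 216*(-7) = -1512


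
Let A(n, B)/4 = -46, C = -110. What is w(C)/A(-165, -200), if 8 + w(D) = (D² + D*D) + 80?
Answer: -3034/23 ≈ -131.91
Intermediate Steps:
A(n, B) = -184 (A(n, B) = 4*(-46) = -184)
w(D) = 72 + 2*D² (w(D) = -8 + ((D² + D*D) + 80) = -8 + ((D² + D²) + 80) = -8 + (2*D² + 80) = -8 + (80 + 2*D²) = 72 + 2*D²)
w(C)/A(-165, -200) = (72 + 2*(-110)²)/(-184) = (72 + 2*12100)*(-1/184) = (72 + 24200)*(-1/184) = 24272*(-1/184) = -3034/23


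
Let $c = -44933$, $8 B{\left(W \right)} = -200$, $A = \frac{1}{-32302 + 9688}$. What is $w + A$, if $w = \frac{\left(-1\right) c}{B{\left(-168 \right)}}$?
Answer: $- \frac{1016114887}{565350} \approx -1797.3$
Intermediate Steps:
$A = - \frac{1}{22614}$ ($A = \frac{1}{-22614} = - \frac{1}{22614} \approx -4.422 \cdot 10^{-5}$)
$B{\left(W \right)} = -25$ ($B{\left(W \right)} = \frac{1}{8} \left(-200\right) = -25$)
$w = - \frac{44933}{25}$ ($w = \frac{\left(-1\right) \left(-44933\right)}{-25} = 44933 \left(- \frac{1}{25}\right) = - \frac{44933}{25} \approx -1797.3$)
$w + A = - \frac{44933}{25} - \frac{1}{22614} = - \frac{1016114887}{565350}$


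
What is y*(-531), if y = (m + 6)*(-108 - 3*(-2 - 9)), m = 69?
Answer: 2986875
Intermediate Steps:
y = -5625 (y = (69 + 6)*(-108 - 3*(-2 - 9)) = 75*(-108 - 3*(-11)) = 75*(-108 + 33) = 75*(-75) = -5625)
y*(-531) = -5625*(-531) = 2986875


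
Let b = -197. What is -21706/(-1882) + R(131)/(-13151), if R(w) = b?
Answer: 142913180/12375091 ≈ 11.548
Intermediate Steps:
R(w) = -197
-21706/(-1882) + R(131)/(-13151) = -21706/(-1882) - 197/(-13151) = -21706*(-1/1882) - 197*(-1/13151) = 10853/941 + 197/13151 = 142913180/12375091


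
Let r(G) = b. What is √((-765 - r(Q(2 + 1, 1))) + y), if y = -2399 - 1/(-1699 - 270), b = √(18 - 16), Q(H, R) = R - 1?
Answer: √(-12266702635 - 3876961*√2)/1969 ≈ 56.262*I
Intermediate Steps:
Q(H, R) = -1 + R
b = √2 ≈ 1.4142
r(G) = √2
y = -4723630/1969 (y = -2399 - 1/(-1969) = -2399 - 1*(-1/1969) = -2399 + 1/1969 = -4723630/1969 ≈ -2399.0)
√((-765 - r(Q(2 + 1, 1))) + y) = √((-765 - √2) - 4723630/1969) = √(-6229915/1969 - √2)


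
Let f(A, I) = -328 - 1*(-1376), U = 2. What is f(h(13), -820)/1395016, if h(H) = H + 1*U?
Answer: 131/174377 ≈ 0.00075125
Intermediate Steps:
h(H) = 2 + H (h(H) = H + 1*2 = H + 2 = 2 + H)
f(A, I) = 1048 (f(A, I) = -328 + 1376 = 1048)
f(h(13), -820)/1395016 = 1048/1395016 = 1048*(1/1395016) = 131/174377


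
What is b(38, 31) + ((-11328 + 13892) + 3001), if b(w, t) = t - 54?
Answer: 5542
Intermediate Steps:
b(w, t) = -54 + t
b(38, 31) + ((-11328 + 13892) + 3001) = (-54 + 31) + ((-11328 + 13892) + 3001) = -23 + (2564 + 3001) = -23 + 5565 = 5542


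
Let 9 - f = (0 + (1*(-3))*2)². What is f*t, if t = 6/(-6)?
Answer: 27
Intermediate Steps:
t = -1 (t = 6*(-⅙) = -1)
f = -27 (f = 9 - (0 + (1*(-3))*2)² = 9 - (0 - 3*2)² = 9 - (0 - 6)² = 9 - 1*(-6)² = 9 - 1*36 = 9 - 36 = -27)
f*t = -27*(-1) = 27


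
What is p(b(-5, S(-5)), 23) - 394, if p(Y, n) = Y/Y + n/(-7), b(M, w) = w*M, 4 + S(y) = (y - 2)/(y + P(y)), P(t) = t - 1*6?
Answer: -2774/7 ≈ -396.29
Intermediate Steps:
P(t) = -6 + t (P(t) = t - 6 = -6 + t)
S(y) = -4 + (-2 + y)/(-6 + 2*y) (S(y) = -4 + (y - 2)/(y + (-6 + y)) = -4 + (-2 + y)/(-6 + 2*y))
b(M, w) = M*w
p(Y, n) = 1 - n/7 (p(Y, n) = 1 + n*(-⅐) = 1 - n/7)
p(b(-5, S(-5)), 23) - 394 = (1 - ⅐*23) - 394 = (1 - 23/7) - 394 = -16/7 - 394 = -2774/7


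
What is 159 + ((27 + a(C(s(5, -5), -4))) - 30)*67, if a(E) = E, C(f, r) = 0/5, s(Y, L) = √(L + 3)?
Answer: -42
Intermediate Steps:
s(Y, L) = √(3 + L)
C(f, r) = 0 (C(f, r) = 0*(⅕) = 0)
159 + ((27 + a(C(s(5, -5), -4))) - 30)*67 = 159 + ((27 + 0) - 30)*67 = 159 + (27 - 30)*67 = 159 - 3*67 = 159 - 201 = -42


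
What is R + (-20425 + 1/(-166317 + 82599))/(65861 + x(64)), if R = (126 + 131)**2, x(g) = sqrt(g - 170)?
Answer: 23984998949970144703/363141176525586 + 1709940151*I*sqrt(106)/363141176525586 ≈ 66049.0 + 4.848e-5*I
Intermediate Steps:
x(g) = sqrt(-170 + g)
R = 66049 (R = 257**2 = 66049)
R + (-20425 + 1/(-166317 + 82599))/(65861 + x(64)) = 66049 + (-20425 + 1/(-166317 + 82599))/(65861 + sqrt(-170 + 64)) = 66049 + (-20425 + 1/(-83718))/(65861 + sqrt(-106)) = 66049 + (-20425 - 1/83718)/(65861 + I*sqrt(106)) = 66049 - 1709940151/(83718*(65861 + I*sqrt(106)))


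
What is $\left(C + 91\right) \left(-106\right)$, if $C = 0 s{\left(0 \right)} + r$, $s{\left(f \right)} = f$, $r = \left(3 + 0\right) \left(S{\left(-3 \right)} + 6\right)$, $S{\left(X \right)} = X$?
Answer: $-10600$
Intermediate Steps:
$r = 9$ ($r = \left(3 + 0\right) \left(-3 + 6\right) = 3 \cdot 3 = 9$)
$C = 9$ ($C = 0 \cdot 0 + 9 = 0 + 9 = 9$)
$\left(C + 91\right) \left(-106\right) = \left(9 + 91\right) \left(-106\right) = 100 \left(-106\right) = -10600$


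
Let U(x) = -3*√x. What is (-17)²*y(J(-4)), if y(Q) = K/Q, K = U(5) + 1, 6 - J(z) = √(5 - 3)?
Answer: 51 - 153*√5 - 51*√10/2 + 17*√2/2 ≈ -359.74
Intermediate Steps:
J(z) = 6 - √2 (J(z) = 6 - √(5 - 3) = 6 - √2)
K = 1 - 3*√5 (K = -3*√5 + 1 = 1 - 3*√5 ≈ -5.7082)
y(Q) = (1 - 3*√5)/Q
(-17)²*y(J(-4)) = (-17)²*((1 - 3*√5)/(6 - √2)) = 289*((1 - 3*√5)/(6 - √2)) = 289*(1 - 3*√5)/(6 - √2)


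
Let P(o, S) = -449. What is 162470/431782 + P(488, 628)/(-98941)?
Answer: 8134407194/21360471431 ≈ 0.38082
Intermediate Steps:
162470/431782 + P(488, 628)/(-98941) = 162470/431782 - 449/(-98941) = 162470*(1/431782) - 449*(-1/98941) = 81235/215891 + 449/98941 = 8134407194/21360471431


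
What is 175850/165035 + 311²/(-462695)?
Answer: 13080513103/15272173865 ≈ 0.85649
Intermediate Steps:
175850/165035 + 311²/(-462695) = 175850*(1/165035) + 96721*(-1/462695) = 35170/33007 - 96721/462695 = 13080513103/15272173865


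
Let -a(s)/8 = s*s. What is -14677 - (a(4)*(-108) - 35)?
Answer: -28466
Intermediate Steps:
a(s) = -8*s**2 (a(s) = -8*s*s = -8*s**2)
-14677 - (a(4)*(-108) - 35) = -14677 - (-8*4**2*(-108) - 35) = -14677 - (-8*16*(-108) - 35) = -14677 - (-128*(-108) - 35) = -14677 - (13824 - 35) = -14677 - 1*13789 = -14677 - 13789 = -28466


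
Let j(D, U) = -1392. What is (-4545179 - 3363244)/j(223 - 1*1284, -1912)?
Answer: 2636141/464 ≈ 5681.3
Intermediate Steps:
(-4545179 - 3363244)/j(223 - 1*1284, -1912) = (-4545179 - 3363244)/(-1392) = -7908423*(-1/1392) = 2636141/464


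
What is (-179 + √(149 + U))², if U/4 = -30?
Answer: (179 - √29)² ≈ 30142.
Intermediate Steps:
U = -120 (U = 4*(-30) = -120)
(-179 + √(149 + U))² = (-179 + √(149 - 120))² = (-179 + √29)²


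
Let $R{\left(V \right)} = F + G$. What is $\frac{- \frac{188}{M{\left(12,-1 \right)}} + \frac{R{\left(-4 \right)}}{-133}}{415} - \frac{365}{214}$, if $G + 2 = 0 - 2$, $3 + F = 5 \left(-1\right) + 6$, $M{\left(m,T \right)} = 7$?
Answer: $- \frac{20909299}{11811730} \approx -1.7702$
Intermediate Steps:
$F = -2$ ($F = -3 + \left(5 \left(-1\right) + 6\right) = -3 + \left(-5 + 6\right) = -3 + 1 = -2$)
$G = -4$ ($G = -2 + \left(0 - 2\right) = -2 - 2 = -4$)
$R{\left(V \right)} = -6$ ($R{\left(V \right)} = -2 - 4 = -6$)
$\frac{- \frac{188}{M{\left(12,-1 \right)}} + \frac{R{\left(-4 \right)}}{-133}}{415} - \frac{365}{214} = \frac{- \frac{188}{7} - \frac{6}{-133}}{415} - \frac{365}{214} = \left(\left(-188\right) \frac{1}{7} - - \frac{6}{133}\right) \frac{1}{415} - \frac{365}{214} = \left(- \frac{188}{7} + \frac{6}{133}\right) \frac{1}{415} - \frac{365}{214} = \left(- \frac{3566}{133}\right) \frac{1}{415} - \frac{365}{214} = - \frac{3566}{55195} - \frac{365}{214} = - \frac{20909299}{11811730}$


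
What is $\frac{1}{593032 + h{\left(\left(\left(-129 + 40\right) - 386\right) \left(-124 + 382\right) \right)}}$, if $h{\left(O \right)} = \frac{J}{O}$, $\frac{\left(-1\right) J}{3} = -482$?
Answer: $\frac{20425}{12112678359} \approx 1.6863 \cdot 10^{-6}$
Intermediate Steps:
$J = 1446$ ($J = \left(-3\right) \left(-482\right) = 1446$)
$h{\left(O \right)} = \frac{1446}{O}$
$\frac{1}{593032 + h{\left(\left(\left(-129 + 40\right) - 386\right) \left(-124 + 382\right) \right)}} = \frac{1}{593032 + \frac{1446}{\left(\left(-129 + 40\right) - 386\right) \left(-124 + 382\right)}} = \frac{1}{593032 + \frac{1446}{\left(-89 - 386\right) 258}} = \frac{1}{593032 + \frac{1446}{\left(-475\right) 258}} = \frac{1}{593032 + \frac{1446}{-122550}} = \frac{1}{593032 + 1446 \left(- \frac{1}{122550}\right)} = \frac{1}{593032 - \frac{241}{20425}} = \frac{1}{\frac{12112678359}{20425}} = \frac{20425}{12112678359}$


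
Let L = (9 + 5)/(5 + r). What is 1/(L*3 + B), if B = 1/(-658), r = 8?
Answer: 8554/27623 ≈ 0.30967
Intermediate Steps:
B = -1/658 ≈ -0.0015198
L = 14/13 (L = (9 + 5)/(5 + 8) = 14/13 ≈ 1.0769)
1/(L*3 + B) = 1/((14/13)*3 - 1/658) = 1/(42/13 - 1/658) = 1/(27623/8554) = 8554/27623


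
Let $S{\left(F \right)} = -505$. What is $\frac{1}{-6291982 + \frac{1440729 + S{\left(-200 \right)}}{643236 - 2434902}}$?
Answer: $- \frac{895833}{5636565831118} \approx -1.5893 \cdot 10^{-7}$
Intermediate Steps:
$\frac{1}{-6291982 + \frac{1440729 + S{\left(-200 \right)}}{643236 - 2434902}} = \frac{1}{-6291982 + \frac{1440729 - 505}{643236 - 2434902}} = \frac{1}{-6291982 + \frac{1440224}{-1791666}} = \frac{1}{-6291982 + 1440224 \left(- \frac{1}{1791666}\right)} = \frac{1}{-6291982 - \frac{720112}{895833}} = \frac{1}{- \frac{5636565831118}{895833}} = - \frac{895833}{5636565831118}$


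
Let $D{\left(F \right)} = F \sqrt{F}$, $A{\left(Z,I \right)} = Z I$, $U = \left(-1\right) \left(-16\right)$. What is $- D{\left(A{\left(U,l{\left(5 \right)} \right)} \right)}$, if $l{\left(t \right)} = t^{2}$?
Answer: $-8000$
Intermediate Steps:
$U = 16$
$A{\left(Z,I \right)} = I Z$
$D{\left(F \right)} = F^{\frac{3}{2}}$
$- D{\left(A{\left(U,l{\left(5 \right)} \right)} \right)} = - \left(5^{2} \cdot 16\right)^{\frac{3}{2}} = - \left(25 \cdot 16\right)^{\frac{3}{2}} = - 400^{\frac{3}{2}} = \left(-1\right) 8000 = -8000$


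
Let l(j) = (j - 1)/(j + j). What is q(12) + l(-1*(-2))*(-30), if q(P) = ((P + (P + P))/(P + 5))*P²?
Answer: 10113/34 ≈ 297.44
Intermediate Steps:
l(j) = (-1 + j)/(2*j) (l(j) = (-1 + j)/((2*j)) = (-1 + j)*(1/(2*j)) = (-1 + j)/(2*j))
q(P) = 3*P³/(5 + P) (q(P) = ((P + 2*P)/(5 + P))*P² = ((3*P)/(5 + P))*P² = (3*P/(5 + P))*P² = 3*P³/(5 + P))
q(12) + l(-1*(-2))*(-30) = 3*12³/(5 + 12) + ((-1 - 1*(-2))/(2*((-1*(-2)))))*(-30) = 3*1728/17 + ((½)*(-1 + 2)/2)*(-30) = 3*1728*(1/17) + ((½)*(½)*1)*(-30) = 5184/17 + (¼)*(-30) = 5184/17 - 15/2 = 10113/34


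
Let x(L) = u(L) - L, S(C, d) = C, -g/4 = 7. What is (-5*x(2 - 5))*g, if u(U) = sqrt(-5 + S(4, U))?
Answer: 420 + 140*I ≈ 420.0 + 140.0*I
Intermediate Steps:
g = -28 (g = -4*7 = -28)
u(U) = I (u(U) = sqrt(-5 + 4) = sqrt(-1) = I)
x(L) = I - L
(-5*x(2 - 5))*g = -5*(I - (2 - 5))*(-28) = -5*(I - 1*(-3))*(-28) = -5*(I + 3)*(-28) = -5*(3 + I)*(-28) = (-15 - 5*I)*(-28) = 420 + 140*I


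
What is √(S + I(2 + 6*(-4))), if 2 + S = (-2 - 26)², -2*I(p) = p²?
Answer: 6*√15 ≈ 23.238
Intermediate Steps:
I(p) = -p²/2
S = 782 (S = -2 + (-2 - 26)² = -2 + (-28)² = -2 + 784 = 782)
√(S + I(2 + 6*(-4))) = √(782 - (2 + 6*(-4))²/2) = √(782 - (2 - 24)²/2) = √(782 - ½*(-22)²) = √(782 - ½*484) = √(782 - 242) = √540 = 6*√15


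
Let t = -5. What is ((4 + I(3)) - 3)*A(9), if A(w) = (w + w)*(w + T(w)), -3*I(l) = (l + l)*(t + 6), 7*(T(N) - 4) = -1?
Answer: -1620/7 ≈ -231.43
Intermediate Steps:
T(N) = 27/7 (T(N) = 4 + (⅐)*(-1) = 4 - ⅐ = 27/7)
I(l) = -2*l/3 (I(l) = -(l + l)*(-5 + 6)/3 = -2*l/3)
A(w) = 2*w*(27/7 + w) (A(w) = (w + w)*(w + 27/7) = (2*w)*(27/7 + w) = 2*w*(27/7 + w))
((4 + I(3)) - 3)*A(9) = ((4 - ⅔*3) - 3)*((2/7)*9*(27 + 7*9)) = ((4 - 2) - 3)*((2/7)*9*(27 + 63)) = (2 - 3)*((2/7)*9*90) = -1*1620/7 = -1620/7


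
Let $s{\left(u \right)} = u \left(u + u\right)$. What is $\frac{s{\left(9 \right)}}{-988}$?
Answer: $- \frac{81}{494} \approx -0.16397$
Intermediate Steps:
$s{\left(u \right)} = 2 u^{2}$ ($s{\left(u \right)} = u 2 u = 2 u^{2}$)
$\frac{s{\left(9 \right)}}{-988} = \frac{2 \cdot 9^{2}}{-988} = 2 \cdot 81 \left(- \frac{1}{988}\right) = 162 \left(- \frac{1}{988}\right) = - \frac{81}{494}$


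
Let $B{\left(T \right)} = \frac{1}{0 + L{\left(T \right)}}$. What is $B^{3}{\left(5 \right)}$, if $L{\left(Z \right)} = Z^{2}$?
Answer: $\frac{1}{15625} \approx 6.4 \cdot 10^{-5}$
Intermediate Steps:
$B{\left(T \right)} = \frac{1}{T^{2}}$ ($B{\left(T \right)} = \frac{1}{0 + T^{2}} = \frac{1}{T^{2}}$)
$B^{3}{\left(5 \right)} = \left(\frac{1}{25}\right)^{3} = \frac{1}{15625}$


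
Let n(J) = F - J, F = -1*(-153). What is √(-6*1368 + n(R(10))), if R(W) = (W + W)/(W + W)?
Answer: 2*I*√2014 ≈ 89.755*I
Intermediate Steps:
R(W) = 1 (R(W) = (2*W)/((2*W)) = (2*W)*(1/(2*W)) = 1)
F = 153
n(J) = 153 - J
√(-6*1368 + n(R(10))) = √(-6*1368 + (153 - 1*1)) = √(-8208 + (153 - 1)) = √(-8208 + 152) = √(-8056) = 2*I*√2014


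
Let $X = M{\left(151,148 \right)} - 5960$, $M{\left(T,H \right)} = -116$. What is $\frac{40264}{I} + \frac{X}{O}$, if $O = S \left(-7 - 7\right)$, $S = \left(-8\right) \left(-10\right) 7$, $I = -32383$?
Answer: $- \frac{606687}{1295320} \approx -0.46837$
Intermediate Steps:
$S = 560$ ($S = 80 \cdot 7 = 560$)
$X = -6076$ ($X = -116 - 5960 = -6076$)
$O = -7840$ ($O = 560 \left(-7 - 7\right) = 560 \left(-14\right) = -7840$)
$\frac{40264}{I} + \frac{X}{O} = \frac{40264}{-32383} - \frac{6076}{-7840} = 40264 \left(- \frac{1}{32383}\right) - - \frac{31}{40} = - \frac{40264}{32383} + \frac{31}{40} = - \frac{606687}{1295320}$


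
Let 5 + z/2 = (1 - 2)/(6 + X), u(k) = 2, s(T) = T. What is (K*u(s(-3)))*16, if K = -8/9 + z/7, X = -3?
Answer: -4864/63 ≈ -77.206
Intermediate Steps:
z = -32/3 (z = -10 + 2*((1 - 2)/(6 - 3)) = -10 + 2*(-1/3) = -10 + 2*(-1*⅓) = -10 + 2*(-⅓) = -10 - ⅔ = -32/3 ≈ -10.667)
K = -152/63 (K = -8/9 - 32/3/7 = -8*⅑ - 32/3*⅐ = -8/9 - 32/21 = -152/63 ≈ -2.4127)
(K*u(s(-3)))*16 = -152/63*2*16 = -304/63*16 = -4864/63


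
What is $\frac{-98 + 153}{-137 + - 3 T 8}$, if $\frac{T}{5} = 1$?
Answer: $- \frac{55}{257} \approx -0.21401$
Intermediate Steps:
$T = 5$ ($T = 5 \cdot 1 = 5$)
$\frac{-98 + 153}{-137 + - 3 T 8} = \frac{-98 + 153}{-137 + \left(-3\right) 5 \cdot 8} = \frac{55}{-137 - 120} = \frac{55}{-257} = 55 \left(- \frac{1}{257}\right) = - \frac{55}{257}$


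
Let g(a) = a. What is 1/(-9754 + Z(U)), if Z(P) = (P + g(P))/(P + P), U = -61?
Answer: -1/9753 ≈ -0.00010253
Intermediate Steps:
Z(P) = 1 (Z(P) = (P + P)/(P + P) = (2*P)/((2*P)) = (2*P)*(1/(2*P)) = 1)
1/(-9754 + Z(U)) = 1/(-9754 + 1) = 1/(-9753) = -1/9753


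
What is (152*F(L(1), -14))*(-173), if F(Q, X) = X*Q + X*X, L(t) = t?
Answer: -4785872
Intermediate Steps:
F(Q, X) = X² + Q*X (F(Q, X) = Q*X + X² = X² + Q*X)
(152*F(L(1), -14))*(-173) = (152*(-14*(1 - 14)))*(-173) = (152*(-14*(-13)))*(-173) = (152*182)*(-173) = 27664*(-173) = -4785872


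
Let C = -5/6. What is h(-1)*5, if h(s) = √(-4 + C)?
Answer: 5*I*√174/6 ≈ 10.992*I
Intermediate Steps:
C = -⅚ (C = -5*⅙ = -⅚ ≈ -0.83333)
h(s) = I*√174/6 (h(s) = √(-4 - ⅚) = √(-29/6) = I*√174/6)
h(-1)*5 = (I*√174/6)*5 = 5*I*√174/6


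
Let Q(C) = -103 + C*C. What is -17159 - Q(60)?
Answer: -20656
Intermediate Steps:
Q(C) = -103 + C²
-17159 - Q(60) = -17159 - (-103 + 60²) = -17159 - (-103 + 3600) = -17159 - 1*3497 = -17159 - 3497 = -20656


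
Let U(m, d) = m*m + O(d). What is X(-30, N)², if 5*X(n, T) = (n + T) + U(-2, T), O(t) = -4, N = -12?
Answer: 1764/25 ≈ 70.560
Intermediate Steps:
U(m, d) = -4 + m² (U(m, d) = m*m - 4 = m² - 4 = -4 + m²)
X(n, T) = T/5 + n/5 (X(n, T) = ((n + T) + (-4 + (-2)²))/5 = ((T + n) + (-4 + 4))/5 = ((T + n) + 0)/5 = (T + n)/5 = T/5 + n/5)
X(-30, N)² = ((⅕)*(-12) + (⅕)*(-30))² = (-12/5 - 6)² = (-42/5)² = 1764/25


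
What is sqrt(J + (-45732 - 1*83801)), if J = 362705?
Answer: 6*sqrt(6477) ≈ 482.88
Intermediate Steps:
sqrt(J + (-45732 - 1*83801)) = sqrt(362705 + (-45732 - 1*83801)) = sqrt(362705 + (-45732 - 83801)) = sqrt(362705 - 129533) = sqrt(233172) = 6*sqrt(6477)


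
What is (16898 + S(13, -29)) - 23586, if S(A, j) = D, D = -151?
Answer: -6839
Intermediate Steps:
S(A, j) = -151
(16898 + S(13, -29)) - 23586 = (16898 - 151) - 23586 = 16747 - 23586 = -6839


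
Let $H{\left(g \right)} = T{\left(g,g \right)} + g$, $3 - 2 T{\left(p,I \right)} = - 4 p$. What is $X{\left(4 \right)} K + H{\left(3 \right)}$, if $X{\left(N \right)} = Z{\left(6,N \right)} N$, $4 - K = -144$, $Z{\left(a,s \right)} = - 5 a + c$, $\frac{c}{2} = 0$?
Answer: $- \frac{35499}{2} \approx -17750.0$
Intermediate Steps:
$c = 0$ ($c = 2 \cdot 0 = 0$)
$Z{\left(a,s \right)} = - 5 a$ ($Z{\left(a,s \right)} = - 5 a + 0 = - 5 a$)
$K = 148$ ($K = 4 - -144 = 4 + 144 = 148$)
$X{\left(N \right)} = - 30 N$ ($X{\left(N \right)} = \left(-5\right) 6 N = - 30 N$)
$T{\left(p,I \right)} = \frac{3}{2} + 2 p$ ($T{\left(p,I \right)} = \frac{3}{2} - \frac{\left(-4\right) p}{2} = \frac{3}{2} + 2 p$)
$H{\left(g \right)} = \frac{3}{2} + 3 g$ ($H{\left(g \right)} = \left(\frac{3}{2} + 2 g\right) + g = \frac{3}{2} + 3 g$)
$X{\left(4 \right)} K + H{\left(3 \right)} = \left(-30\right) 4 \cdot 148 + \left(\frac{3}{2} + 3 \cdot 3\right) = \left(-120\right) 148 + \left(\frac{3}{2} + 9\right) = -17760 + \frac{21}{2} = - \frac{35499}{2}$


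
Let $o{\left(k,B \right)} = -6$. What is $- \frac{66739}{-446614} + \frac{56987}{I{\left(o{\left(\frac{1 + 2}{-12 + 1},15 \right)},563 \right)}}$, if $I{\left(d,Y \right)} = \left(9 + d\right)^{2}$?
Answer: $\frac{25451792669}{4019526} \approx 6332.0$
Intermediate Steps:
$- \frac{66739}{-446614} + \frac{56987}{I{\left(o{\left(\frac{1 + 2}{-12 + 1},15 \right)},563 \right)}} = - \frac{66739}{-446614} + \frac{56987}{\left(9 - 6\right)^{2}} = \left(-66739\right) \left(- \frac{1}{446614}\right) + \frac{56987}{3^{2}} = \frac{66739}{446614} + \frac{56987}{9} = \frac{25451792669}{4019526}$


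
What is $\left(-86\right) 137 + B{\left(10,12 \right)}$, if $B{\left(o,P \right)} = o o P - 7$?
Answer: $-10589$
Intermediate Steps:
$B{\left(o,P \right)} = -7 + P o^{2}$ ($B{\left(o,P \right)} = o^{2} P - 7 = P o^{2} - 7 = -7 + P o^{2}$)
$\left(-86\right) 137 + B{\left(10,12 \right)} = \left(-86\right) 137 - \left(7 - 12 \cdot 10^{2}\right) = -11782 + \left(-7 + 12 \cdot 100\right) = -11782 + \left(-7 + 1200\right) = -11782 + 1193 = -10589$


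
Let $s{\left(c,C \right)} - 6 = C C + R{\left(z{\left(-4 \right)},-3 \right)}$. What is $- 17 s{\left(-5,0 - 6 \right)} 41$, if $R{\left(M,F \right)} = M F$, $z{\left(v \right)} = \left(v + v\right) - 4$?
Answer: $-54366$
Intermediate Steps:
$z{\left(v \right)} = -4 + 2 v$ ($z{\left(v \right)} = 2 v - 4 = -4 + 2 v$)
$R{\left(M,F \right)} = F M$
$s{\left(c,C \right)} = 42 + C^{2}$ ($s{\left(c,C \right)} = 6 + \left(C C - 3 \left(-4 + 2 \left(-4\right)\right)\right) = 6 + \left(C^{2} - 3 \left(-4 - 8\right)\right) = 6 + \left(C^{2} - -36\right) = 6 + \left(C^{2} + 36\right) = 6 + \left(36 + C^{2}\right) = 42 + C^{2}$)
$- 17 s{\left(-5,0 - 6 \right)} 41 = - 17 \left(42 + \left(0 - 6\right)^{2}\right) 41 = - 17 \left(42 + \left(-6\right)^{2}\right) 41 = - 17 \left(42 + 36\right) 41 = \left(-17\right) 78 \cdot 41 = \left(-1326\right) 41 = -54366$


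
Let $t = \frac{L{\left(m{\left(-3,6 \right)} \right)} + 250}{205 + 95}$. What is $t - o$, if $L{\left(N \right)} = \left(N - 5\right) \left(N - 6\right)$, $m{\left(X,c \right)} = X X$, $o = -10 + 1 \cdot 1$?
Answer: $\frac{1481}{150} \approx 9.8733$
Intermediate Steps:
$o = -9$ ($o = -10 + 1 = -9$)
$m{\left(X,c \right)} = X^{2}$
$L{\left(N \right)} = \left(-6 + N\right) \left(-5 + N\right)$ ($L{\left(N \right)} = \left(-5 + N\right) \left(-6 + N\right) = \left(-6 + N\right) \left(-5 + N\right)$)
$t = \frac{131}{150}$ ($t = \frac{\left(30 + \left(\left(-3\right)^{2}\right)^{2} - 11 \left(-3\right)^{2}\right) + 250}{205 + 95} = \frac{\left(30 + 9^{2} - 99\right) + 250}{300} = \left(\left(30 + 81 - 99\right) + 250\right) \frac{1}{300} = \left(12 + 250\right) \frac{1}{300} = 262 \cdot \frac{1}{300} = \frac{131}{150} \approx 0.87333$)
$t - o = \frac{131}{150} - -9 = \frac{131}{150} + 9 = \frac{1481}{150}$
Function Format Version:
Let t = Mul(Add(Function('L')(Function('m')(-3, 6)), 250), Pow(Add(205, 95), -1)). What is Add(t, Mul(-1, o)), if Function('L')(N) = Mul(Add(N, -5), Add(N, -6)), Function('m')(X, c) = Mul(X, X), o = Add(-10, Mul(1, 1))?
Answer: Rational(1481, 150) ≈ 9.8733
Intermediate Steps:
o = -9 (o = Add(-10, 1) = -9)
Function('m')(X, c) = Pow(X, 2)
Function('L')(N) = Mul(Add(-6, N), Add(-5, N)) (Function('L')(N) = Mul(Add(-5, N), Add(-6, N)) = Mul(Add(-6, N), Add(-5, N)))
t = Rational(131, 150) (t = Mul(Add(Add(30, Pow(Pow(-3, 2), 2), Mul(-11, Pow(-3, 2))), 250), Pow(Add(205, 95), -1)) = Mul(Add(Add(30, Pow(9, 2), Mul(-11, 9)), 250), Pow(300, -1)) = Mul(Add(Add(30, 81, -99), 250), Rational(1, 300)) = Mul(Add(12, 250), Rational(1, 300)) = Mul(262, Rational(1, 300)) = Rational(131, 150) ≈ 0.87333)
Add(t, Mul(-1, o)) = Add(Rational(131, 150), Mul(-1, -9)) = Add(Rational(131, 150), 9) = Rational(1481, 150)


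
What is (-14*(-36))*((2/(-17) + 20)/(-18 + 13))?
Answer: -170352/85 ≈ -2004.1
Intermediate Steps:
(-14*(-36))*((2/(-17) + 20)/(-18 + 13)) = 504*((2*(-1/17) + 20)/(-5)) = 504*((-2/17 + 20)*(-⅕)) = 504*((338/17)*(-⅕)) = 504*(-338/85) = -170352/85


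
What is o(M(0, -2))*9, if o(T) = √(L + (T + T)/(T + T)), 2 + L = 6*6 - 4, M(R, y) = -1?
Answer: 9*√31 ≈ 50.110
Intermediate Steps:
L = 30 (L = -2 + (6*6 - 4) = -2 + (36 - 4) = -2 + 32 = 30)
o(T) = √31 (o(T) = √(30 + (T + T)/(T + T)) = √(30 + (2*T)/((2*T))) = √(30 + (2*T)*(1/(2*T))) = √(30 + 1) = √31)
o(M(0, -2))*9 = √31*9 = 9*√31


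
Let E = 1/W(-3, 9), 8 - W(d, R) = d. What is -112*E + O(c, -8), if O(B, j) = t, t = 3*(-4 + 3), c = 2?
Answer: -145/11 ≈ -13.182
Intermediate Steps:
W(d, R) = 8 - d
E = 1/11 (E = 1/(8 - 1*(-3)) = 1/(8 + 3) = 1/11 ≈ 0.090909)
t = -3 (t = 3*(-1) = -3)
O(B, j) = -3
-112*E + O(c, -8) = -112*1/11 - 3 = -112/11 - 3 = -145/11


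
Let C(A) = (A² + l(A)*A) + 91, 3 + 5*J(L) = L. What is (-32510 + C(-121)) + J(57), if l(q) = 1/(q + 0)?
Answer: -88831/5 ≈ -17766.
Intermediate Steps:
J(L) = -⅗ + L/5
l(q) = 1/q
C(A) = 92 + A² (C(A) = (A² + A/A) + 91 = (A² + 1) + 91 = (1 + A²) + 91 = 92 + A²)
(-32510 + C(-121)) + J(57) = (-32510 + (92 + (-121)²)) + (-⅗ + (⅕)*57) = (-32510 + (92 + 14641)) + (-⅗ + 57/5) = (-32510 + 14733) + 54/5 = -17777 + 54/5 = -88831/5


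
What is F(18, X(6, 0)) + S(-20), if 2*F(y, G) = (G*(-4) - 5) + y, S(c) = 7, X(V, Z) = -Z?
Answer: 27/2 ≈ 13.500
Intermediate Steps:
F(y, G) = -5/2 + y/2 - 2*G (F(y, G) = ((G*(-4) - 5) + y)/2 = ((-4*G - 5) + y)/2 = ((-5 - 4*G) + y)/2 = (-5 + y - 4*G)/2 = -5/2 + y/2 - 2*G)
F(18, X(6, 0)) + S(-20) = (-5/2 + (½)*18 - (-2)*0) + 7 = (-5/2 + 9 - 2*0) + 7 = (-5/2 + 9 + 0) + 7 = 13/2 + 7 = 27/2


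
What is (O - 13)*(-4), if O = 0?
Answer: 52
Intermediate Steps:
(O - 13)*(-4) = (0 - 13)*(-4) = -13*(-4) = 52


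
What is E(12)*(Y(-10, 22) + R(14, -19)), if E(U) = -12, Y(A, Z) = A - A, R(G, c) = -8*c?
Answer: -1824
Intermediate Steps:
Y(A, Z) = 0
E(12)*(Y(-10, 22) + R(14, -19)) = -12*(0 - 8*(-19)) = -12*(0 + 152) = -12*152 = -1824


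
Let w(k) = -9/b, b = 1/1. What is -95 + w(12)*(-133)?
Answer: 1102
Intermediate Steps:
b = 1
w(k) = -9 (w(k) = -9/1 = -9*1 = -9)
-95 + w(12)*(-133) = -95 - 9*(-133) = -95 + 1197 = 1102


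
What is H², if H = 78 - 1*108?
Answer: 900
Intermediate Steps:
H = -30 (H = 78 - 108 = -30)
H² = (-30)² = 900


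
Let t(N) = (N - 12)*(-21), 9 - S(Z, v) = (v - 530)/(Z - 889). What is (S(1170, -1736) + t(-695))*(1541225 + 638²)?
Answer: 8137533855738/281 ≈ 2.8959e+10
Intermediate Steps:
S(Z, v) = 9 - (-530 + v)/(-889 + Z) (S(Z, v) = 9 - (v - 530)/(Z - 889) = 9 - (-530 + v)/(-889 + Z))
t(N) = 252 - 21*N (t(N) = (-12 + N)*(-21) = 252 - 21*N)
(S(1170, -1736) + t(-695))*(1541225 + 638²) = ((-7471 - 1*(-1736) + 9*1170)/(-889 + 1170) + (252 - 21*(-695)))*(1541225 + 638²) = ((-7471 + 1736 + 10530)/281 + (252 + 14595))*(1541225 + 407044) = ((1/281)*4795 + 14847)*1948269 = (4795/281 + 14847)*1948269 = (4176802/281)*1948269 = 8137533855738/281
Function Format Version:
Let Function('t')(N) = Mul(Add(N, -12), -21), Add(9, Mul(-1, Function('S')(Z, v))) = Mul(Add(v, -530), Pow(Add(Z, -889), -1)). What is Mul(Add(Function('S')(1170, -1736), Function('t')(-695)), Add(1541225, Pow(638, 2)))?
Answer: Rational(8137533855738, 281) ≈ 2.8959e+10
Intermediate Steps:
Function('S')(Z, v) = Add(9, Mul(-1, Pow(Add(-889, Z), -1), Add(-530, v))) (Function('S')(Z, v) = Add(9, Mul(-1, Mul(Add(v, -530), Pow(Add(Z, -889), -1)))) = Add(9, Mul(-1, Mul(Add(-530, v), Pow(Add(-889, Z), -1)))) = Add(9, Mul(-1, Mul(Pow(Add(-889, Z), -1), Add(-530, v)))) = Add(9, Mul(-1, Pow(Add(-889, Z), -1), Add(-530, v))))
Function('t')(N) = Add(252, Mul(-21, N)) (Function('t')(N) = Mul(Add(-12, N), -21) = Add(252, Mul(-21, N)))
Mul(Add(Function('S')(1170, -1736), Function('t')(-695)), Add(1541225, Pow(638, 2))) = Mul(Add(Mul(Pow(Add(-889, 1170), -1), Add(-7471, Mul(-1, -1736), Mul(9, 1170))), Add(252, Mul(-21, -695))), Add(1541225, Pow(638, 2))) = Mul(Add(Mul(Pow(281, -1), Add(-7471, 1736, 10530)), Add(252, 14595)), Add(1541225, 407044)) = Mul(Add(Mul(Rational(1, 281), 4795), 14847), 1948269) = Mul(Add(Rational(4795, 281), 14847), 1948269) = Mul(Rational(4176802, 281), 1948269) = Rational(8137533855738, 281)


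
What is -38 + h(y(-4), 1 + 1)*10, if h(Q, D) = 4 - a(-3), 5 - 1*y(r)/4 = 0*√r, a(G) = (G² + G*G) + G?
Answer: -148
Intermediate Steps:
a(G) = G + 2*G² (a(G) = (G² + G²) + G = 2*G² + G = G + 2*G²)
y(r) = 20 (y(r) = 20 - 0*√r = 20 - 4*0 = 20 + 0 = 20)
h(Q, D) = -11 (h(Q, D) = 4 - (-3)*(1 + 2*(-3)) = 4 - (-3)*(1 - 6) = 4 - (-3)*(-5) = 4 - 1*15 = 4 - 15 = -11)
-38 + h(y(-4), 1 + 1)*10 = -38 - 11*10 = -38 - 110 = -148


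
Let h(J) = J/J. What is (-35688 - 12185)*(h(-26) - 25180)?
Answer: 1205394267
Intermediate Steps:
h(J) = 1
(-35688 - 12185)*(h(-26) - 25180) = (-35688 - 12185)*(1 - 25180) = -47873*(-25179) = 1205394267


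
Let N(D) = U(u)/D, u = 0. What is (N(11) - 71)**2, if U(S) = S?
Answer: 5041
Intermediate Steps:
N(D) = 0 (N(D) = 0/D = 0)
(N(11) - 71)**2 = (0 - 71)**2 = (-71)**2 = 5041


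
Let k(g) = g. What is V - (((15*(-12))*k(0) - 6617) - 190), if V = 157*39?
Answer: 12930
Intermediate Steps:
V = 6123
V - (((15*(-12))*k(0) - 6617) - 190) = 6123 - (((15*(-12))*0 - 6617) - 190) = 6123 - ((-180*0 - 6617) - 190) = 6123 - ((0 - 6617) - 190) = 6123 - (-6617 - 190) = 6123 - 1*(-6807) = 6123 + 6807 = 12930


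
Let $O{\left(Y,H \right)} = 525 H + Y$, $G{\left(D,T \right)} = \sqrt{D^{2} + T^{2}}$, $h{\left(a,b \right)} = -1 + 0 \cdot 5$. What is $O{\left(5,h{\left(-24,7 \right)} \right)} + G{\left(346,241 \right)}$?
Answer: $-520 + \sqrt{177797} \approx -98.34$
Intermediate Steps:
$h{\left(a,b \right)} = -1$ ($h{\left(a,b \right)} = -1 + 0 = -1$)
$O{\left(Y,H \right)} = Y + 525 H$
$O{\left(5,h{\left(-24,7 \right)} \right)} + G{\left(346,241 \right)} = \left(5 + 525 \left(-1\right)\right) + \sqrt{346^{2} + 241^{2}} = \left(5 - 525\right) + \sqrt{119716 + 58081} = -520 + \sqrt{177797}$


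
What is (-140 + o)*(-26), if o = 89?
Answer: 1326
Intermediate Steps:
(-140 + o)*(-26) = (-140 + 89)*(-26) = -51*(-26) = 1326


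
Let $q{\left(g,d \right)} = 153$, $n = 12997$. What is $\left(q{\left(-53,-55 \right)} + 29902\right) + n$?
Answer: $43052$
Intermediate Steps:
$\left(q{\left(-53,-55 \right)} + 29902\right) + n = \left(153 + 29902\right) + 12997 = 30055 + 12997 = 43052$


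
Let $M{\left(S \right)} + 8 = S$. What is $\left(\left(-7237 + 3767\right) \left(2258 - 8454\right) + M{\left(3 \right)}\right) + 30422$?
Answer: $21530537$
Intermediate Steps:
$M{\left(S \right)} = -8 + S$
$\left(\left(-7237 + 3767\right) \left(2258 - 8454\right) + M{\left(3 \right)}\right) + 30422 = \left(\left(-7237 + 3767\right) \left(2258 - 8454\right) + \left(-8 + 3\right)\right) + 30422 = \left(\left(-3470\right) \left(-6196\right) - 5\right) + 30422 = \left(21500120 - 5\right) + 30422 = 21500115 + 30422 = 21530537$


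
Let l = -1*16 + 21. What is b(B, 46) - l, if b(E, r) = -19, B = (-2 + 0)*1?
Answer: -24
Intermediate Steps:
B = -2 (B = -2*1 = -2)
l = 5 (l = -16 + 21 = 5)
b(B, 46) - l = -19 - 1*5 = -19 - 5 = -24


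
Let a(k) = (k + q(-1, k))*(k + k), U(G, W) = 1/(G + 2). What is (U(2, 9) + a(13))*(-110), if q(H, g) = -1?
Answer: -68695/2 ≈ -34348.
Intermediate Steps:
U(G, W) = 1/(2 + G)
a(k) = 2*k*(-1 + k) (a(k) = (k - 1)*(k + k) = (-1 + k)*(2*k) = 2*k*(-1 + k))
(U(2, 9) + a(13))*(-110) = (1/(2 + 2) + 2*13*(-1 + 13))*(-110) = (1/4 + 2*13*12)*(-110) = (1/4 + 312)*(-110) = (1249/4)*(-110) = -68695/2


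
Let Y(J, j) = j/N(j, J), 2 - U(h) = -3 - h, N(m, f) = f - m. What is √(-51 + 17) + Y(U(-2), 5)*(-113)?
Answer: 565/2 + I*√34 ≈ 282.5 + 5.831*I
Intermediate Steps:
U(h) = 5 + h (U(h) = 2 - (-3 - h) = 2 + (3 + h) = 5 + h)
Y(J, j) = j/(J - j)
√(-51 + 17) + Y(U(-2), 5)*(-113) = √(-51 + 17) + (5/((5 - 2) - 1*5))*(-113) = √(-34) + (5/(3 - 5))*(-113) = I*√34 + (5/(-2))*(-113) = I*√34 + (5*(-½))*(-113) = I*√34 - 5/2*(-113) = I*√34 + 565/2 = 565/2 + I*√34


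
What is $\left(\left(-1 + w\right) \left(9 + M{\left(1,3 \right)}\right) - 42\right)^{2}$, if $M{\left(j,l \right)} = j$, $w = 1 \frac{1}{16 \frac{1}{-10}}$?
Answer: $\frac{54289}{16} \approx 3393.1$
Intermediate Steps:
$w = - \frac{5}{8}$ ($w = 1 \frac{1}{16 \left(- \frac{1}{10}\right)} = 1 \frac{1}{- \frac{8}{5}} = 1 \left(- \frac{5}{8}\right) = - \frac{5}{8} \approx -0.625$)
$\left(\left(-1 + w\right) \left(9 + M{\left(1,3 \right)}\right) - 42\right)^{2} = \left(\left(-1 - \frac{5}{8}\right) \left(9 + 1\right) - 42\right)^{2} = \left(\left(- \frac{13}{8}\right) 10 - 42\right)^{2} = \left(- \frac{65}{4} - 42\right)^{2} = \left(- \frac{233}{4}\right)^{2} = \frac{54289}{16}$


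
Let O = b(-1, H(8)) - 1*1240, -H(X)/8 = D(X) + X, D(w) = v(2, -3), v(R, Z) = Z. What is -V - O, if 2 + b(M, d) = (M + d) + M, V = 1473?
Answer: -189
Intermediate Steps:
D(w) = -3
H(X) = 24 - 8*X (H(X) = -8*(-3 + X) = 24 - 8*X)
b(M, d) = -2 + d + 2*M (b(M, d) = -2 + ((M + d) + M) = -2 + (d + 2*M) = -2 + d + 2*M)
O = -1284 (O = (-2 + (24 - 8*8) + 2*(-1)) - 1*1240 = (-2 + (24 - 64) - 2) - 1240 = (-2 - 40 - 2) - 1240 = -44 - 1240 = -1284)
-V - O = -1*1473 - 1*(-1284) = -1473 + 1284 = -189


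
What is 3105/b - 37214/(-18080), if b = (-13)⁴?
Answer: 559503727/258191440 ≈ 2.1670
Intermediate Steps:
b = 28561
3105/b - 37214/(-18080) = 3105/28561 - 37214/(-18080) = 3105*(1/28561) - 37214*(-1/18080) = 3105/28561 + 18607/9040 = 559503727/258191440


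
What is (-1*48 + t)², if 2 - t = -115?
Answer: 4761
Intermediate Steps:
t = 117 (t = 2 - 1*(-115) = 2 + 115 = 117)
(-1*48 + t)² = (-1*48 + 117)² = (-48 + 117)² = 69² = 4761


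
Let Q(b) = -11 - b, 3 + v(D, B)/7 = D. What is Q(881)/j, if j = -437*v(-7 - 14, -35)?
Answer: -223/18354 ≈ -0.012150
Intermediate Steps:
v(D, B) = -21 + 7*D
j = 73416 (j = -437*(-21 + 7*(-7 - 14)) = -437*(-21 + 7*(-21)) = -437*(-21 - 147) = -437*(-168) = 73416)
Q(881)/j = (-11 - 1*881)/73416 = (-11 - 881)*(1/73416) = -892*1/73416 = -223/18354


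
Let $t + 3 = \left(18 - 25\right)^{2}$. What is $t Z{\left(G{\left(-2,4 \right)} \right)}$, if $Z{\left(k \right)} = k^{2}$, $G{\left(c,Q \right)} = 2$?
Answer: $184$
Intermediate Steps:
$t = 46$ ($t = -3 + \left(18 - 25\right)^{2} = -3 + \left(-7\right)^{2} = -3 + 49 = 46$)
$t Z{\left(G{\left(-2,4 \right)} \right)} = 46 \cdot 2^{2} = 46 \cdot 4 = 184$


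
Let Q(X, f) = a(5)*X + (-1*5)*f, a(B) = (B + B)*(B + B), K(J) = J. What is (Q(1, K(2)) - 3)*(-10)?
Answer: -870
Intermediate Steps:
a(B) = 4*B² (a(B) = (2*B)*(2*B) = 4*B²)
Q(X, f) = -5*f + 100*X (Q(X, f) = (4*5²)*X + (-1*5)*f = (4*25)*X - 5*f = 100*X - 5*f = -5*f + 100*X)
(Q(1, K(2)) - 3)*(-10) = ((-5*2 + 100*1) - 3)*(-10) = ((-10 + 100) - 3)*(-10) = (90 - 3)*(-10) = 87*(-10) = -870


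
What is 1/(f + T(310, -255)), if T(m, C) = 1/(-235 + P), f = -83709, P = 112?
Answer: -123/10296208 ≈ -1.1946e-5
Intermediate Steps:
T(m, C) = -1/123 (T(m, C) = 1/(-235 + 112) = 1/(-123) = -1/123)
1/(f + T(310, -255)) = 1/(-83709 - 1/123) = 1/(-10296208/123) = -123/10296208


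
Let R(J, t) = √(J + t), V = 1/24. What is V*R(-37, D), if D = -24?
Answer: I*√61/24 ≈ 0.32543*I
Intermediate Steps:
V = 1/24 ≈ 0.041667
V*R(-37, D) = √(-37 - 24)/24 = √(-61)/24 = (I*√61)/24 = I*√61/24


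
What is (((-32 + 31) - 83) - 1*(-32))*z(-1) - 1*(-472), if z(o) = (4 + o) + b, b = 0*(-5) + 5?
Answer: 56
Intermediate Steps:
b = 5 (b = 0 + 5 = 5)
z(o) = 9 + o (z(o) = (4 + o) + 5 = 9 + o)
(((-32 + 31) - 83) - 1*(-32))*z(-1) - 1*(-472) = (((-32 + 31) - 83) - 1*(-32))*(9 - 1) - 1*(-472) = ((-1 - 83) + 32)*8 + 472 = (-84 + 32)*8 + 472 = -52*8 + 472 = -416 + 472 = 56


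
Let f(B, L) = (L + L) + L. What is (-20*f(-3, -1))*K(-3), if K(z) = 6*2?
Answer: 720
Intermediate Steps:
K(z) = 12
f(B, L) = 3*L (f(B, L) = 2*L + L = 3*L)
(-20*f(-3, -1))*K(-3) = -60*(-1)*12 = -20*(-3)*12 = 60*12 = 720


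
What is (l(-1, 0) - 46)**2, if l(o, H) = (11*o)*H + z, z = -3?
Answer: 2401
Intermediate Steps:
l(o, H) = -3 + 11*H*o (l(o, H) = (11*o)*H - 3 = 11*H*o - 3 = -3 + 11*H*o)
(l(-1, 0) - 46)**2 = ((-3 + 11*0*(-1)) - 46)**2 = ((-3 + 0) - 46)**2 = (-3 - 46)**2 = (-49)**2 = 2401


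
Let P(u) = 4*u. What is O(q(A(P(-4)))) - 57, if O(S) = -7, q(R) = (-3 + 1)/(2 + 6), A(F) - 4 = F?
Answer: -64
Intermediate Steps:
A(F) = 4 + F
q(R) = -¼ (q(R) = -2/8 = -2*⅛ = -¼)
O(q(A(P(-4)))) - 57 = -7 - 57 = -64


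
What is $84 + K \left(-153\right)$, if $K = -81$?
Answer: $12477$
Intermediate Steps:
$84 + K \left(-153\right) = 84 - -12393 = 84 + 12393 = 12477$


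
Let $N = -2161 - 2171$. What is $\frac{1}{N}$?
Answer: $- \frac{1}{4332} \approx -0.00023084$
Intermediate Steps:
$N = -4332$
$\frac{1}{N} = \frac{1}{-4332} = - \frac{1}{4332}$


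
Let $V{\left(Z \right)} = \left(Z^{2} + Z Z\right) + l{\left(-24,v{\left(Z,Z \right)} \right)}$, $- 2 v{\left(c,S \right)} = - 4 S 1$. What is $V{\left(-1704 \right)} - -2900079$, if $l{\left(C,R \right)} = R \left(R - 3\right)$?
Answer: $20331999$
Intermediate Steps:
$v{\left(c,S \right)} = 2 S$ ($v{\left(c,S \right)} = - \frac{- 4 S 1}{2} = - \frac{\left(-4\right) S}{2} = 2 S$)
$l{\left(C,R \right)} = R \left(-3 + R\right)$
$V{\left(Z \right)} = 2 Z^{2} + 2 Z \left(-3 + 2 Z\right)$ ($V{\left(Z \right)} = \left(Z^{2} + Z Z\right) + 2 Z \left(-3 + 2 Z\right) = \left(Z^{2} + Z^{2}\right) + 2 Z \left(-3 + 2 Z\right) = 2 Z^{2} + 2 Z \left(-3 + 2 Z\right)$)
$V{\left(-1704 \right)} - -2900079 = 6 \left(-1704\right) \left(-1 - 1704\right) - -2900079 = 6 \left(-1704\right) \left(-1705\right) + 2900079 = 17431920 + 2900079 = 20331999$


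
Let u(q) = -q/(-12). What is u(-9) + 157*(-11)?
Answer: -6911/4 ≈ -1727.8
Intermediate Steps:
u(q) = q/12 (u(q) = -q*(-1)/12 = -(-1)*q/12 = q/12)
u(-9) + 157*(-11) = (1/12)*(-9) + 157*(-11) = -3/4 - 1727 = -6911/4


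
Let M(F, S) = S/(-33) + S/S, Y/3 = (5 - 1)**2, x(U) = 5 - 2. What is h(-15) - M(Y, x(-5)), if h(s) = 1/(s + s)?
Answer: -311/330 ≈ -0.94242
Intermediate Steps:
x(U) = 3
Y = 48 (Y = 3*(5 - 1)**2 = 3*4**2 = 3*16 = 48)
h(s) = 1/(2*s)
M(F, S) = 1 - S/33 (M(F, S) = S*(-1/33) + 1 = -S/33 + 1 = 1 - S/33)
h(-15) - M(Y, x(-5)) = (1/2)/(-15) - (1 - 1/33*3) = (1/2)*(-1/15) - (1 - 1/11) = -1/30 - 1*10/11 = -1/30 - 10/11 = -311/330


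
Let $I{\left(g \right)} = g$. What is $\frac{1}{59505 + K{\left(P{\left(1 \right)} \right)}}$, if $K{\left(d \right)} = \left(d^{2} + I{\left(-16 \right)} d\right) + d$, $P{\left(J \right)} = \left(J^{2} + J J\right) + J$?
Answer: $\frac{1}{59469} \approx 1.6815 \cdot 10^{-5}$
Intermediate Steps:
$P{\left(J \right)} = J + 2 J^{2}$ ($P{\left(J \right)} = \left(J^{2} + J^{2}\right) + J = 2 J^{2} + J = J + 2 J^{2}$)
$K{\left(d \right)} = d^{2} - 15 d$ ($K{\left(d \right)} = \left(d^{2} - 16 d\right) + d = d^{2} - 15 d$)
$\frac{1}{59505 + K{\left(P{\left(1 \right)} \right)}} = \frac{1}{59505 + 1 \left(1 + 2 \cdot 1\right) \left(-15 + 1 \left(1 + 2 \cdot 1\right)\right)} = \frac{1}{59505 + 1 \left(1 + 2\right) \left(-15 + 1 \left(1 + 2\right)\right)} = \frac{1}{59505 + 1 \cdot 3 \left(-15 + 1 \cdot 3\right)} = \frac{1}{59505 + 3 \left(-15 + 3\right)} = \frac{1}{59505 + 3 \left(-12\right)} = \frac{1}{59505 - 36} = \frac{1}{59469}$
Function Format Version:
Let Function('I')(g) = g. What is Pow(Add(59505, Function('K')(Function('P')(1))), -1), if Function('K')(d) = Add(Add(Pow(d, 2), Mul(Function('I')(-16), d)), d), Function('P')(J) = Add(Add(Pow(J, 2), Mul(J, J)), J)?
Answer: Rational(1, 59469) ≈ 1.6815e-5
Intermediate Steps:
Function('P')(J) = Add(J, Mul(2, Pow(J, 2))) (Function('P')(J) = Add(Add(Pow(J, 2), Pow(J, 2)), J) = Add(Mul(2, Pow(J, 2)), J) = Add(J, Mul(2, Pow(J, 2))))
Function('K')(d) = Add(Pow(d, 2), Mul(-15, d)) (Function('K')(d) = Add(Add(Pow(d, 2), Mul(-16, d)), d) = Add(Pow(d, 2), Mul(-15, d)))
Pow(Add(59505, Function('K')(Function('P')(1))), -1) = Pow(Add(59505, Mul(Mul(1, Add(1, Mul(2, 1))), Add(-15, Mul(1, Add(1, Mul(2, 1)))))), -1) = Pow(Add(59505, Mul(Mul(1, Add(1, 2)), Add(-15, Mul(1, Add(1, 2))))), -1) = Pow(Add(59505, Mul(Mul(1, 3), Add(-15, Mul(1, 3)))), -1) = Pow(Add(59505, Mul(3, Add(-15, 3))), -1) = Pow(Add(59505, Mul(3, -12)), -1) = Pow(Add(59505, -36), -1) = Pow(59469, -1) = Rational(1, 59469)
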